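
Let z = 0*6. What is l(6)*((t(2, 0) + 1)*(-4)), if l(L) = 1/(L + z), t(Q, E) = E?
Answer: -⅔ ≈ -0.66667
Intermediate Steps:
z = 0
l(L) = 1/L (l(L) = 1/(L + 0) = 1/L)
l(6)*((t(2, 0) + 1)*(-4)) = ((0 + 1)*(-4))/6 = (1*(-4))/6 = (⅙)*(-4) = -⅔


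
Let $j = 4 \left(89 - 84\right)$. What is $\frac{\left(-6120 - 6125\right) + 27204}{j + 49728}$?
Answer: $\frac{14959}{49748} \approx 0.3007$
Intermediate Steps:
$j = 20$ ($j = 4 \cdot 5 = 20$)
$\frac{\left(-6120 - 6125\right) + 27204}{j + 49728} = \frac{\left(-6120 - 6125\right) + 27204}{20 + 49728} = \frac{\left(-6120 - 6125\right) + 27204}{49748} = \left(-12245 + 27204\right) \frac{1}{49748} = 14959 \cdot \frac{1}{49748} = \frac{14959}{49748}$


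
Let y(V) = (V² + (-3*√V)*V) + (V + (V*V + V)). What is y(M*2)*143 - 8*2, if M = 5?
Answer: 31444 - 4290*√10 ≈ 17878.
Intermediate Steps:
y(V) = -3*V^(3/2) + 2*V + 2*V² (y(V) = (V² - 3*V^(3/2)) + (V + (V² + V)) = (V² - 3*V^(3/2)) + (V + (V + V²)) = (V² - 3*V^(3/2)) + (V² + 2*V) = -3*V^(3/2) + 2*V + 2*V²)
y(M*2)*143 - 8*2 = (-3*10*√10 + 2*(5*2) + 2*(5*2)²)*143 - 8*2 = (-30*√10 + 2*10 + 2*10²)*143 - 16 = (-30*√10 + 20 + 2*100)*143 - 16 = (-30*√10 + 20 + 200)*143 - 16 = (220 - 30*√10)*143 - 16 = (31460 - 4290*√10) - 16 = 31444 - 4290*√10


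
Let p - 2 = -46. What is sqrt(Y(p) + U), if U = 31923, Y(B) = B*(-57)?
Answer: sqrt(34431) ≈ 185.56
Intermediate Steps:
p = -44 (p = 2 - 46 = -44)
Y(B) = -57*B
sqrt(Y(p) + U) = sqrt(-57*(-44) + 31923) = sqrt(2508 + 31923) = sqrt(34431)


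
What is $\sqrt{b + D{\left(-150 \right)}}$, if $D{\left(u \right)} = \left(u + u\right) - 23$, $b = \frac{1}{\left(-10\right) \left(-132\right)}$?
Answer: $\frac{i \sqrt{140698470}}{660} \approx 17.972 i$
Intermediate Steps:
$b = \frac{1}{1320} \approx 0.00075758$
$D{\left(u \right)} = -23 + 2 u$ ($D{\left(u \right)} = 2 u - 23 = -23 + 2 u$)
$\sqrt{b + D{\left(-150 \right)}} = \sqrt{\frac{1}{1320} + \left(-23 + 2 \left(-150\right)\right)} = \sqrt{\frac{1}{1320} - 323} = \sqrt{- \frac{426359}{1320}} = \frac{i \sqrt{140698470}}{660}$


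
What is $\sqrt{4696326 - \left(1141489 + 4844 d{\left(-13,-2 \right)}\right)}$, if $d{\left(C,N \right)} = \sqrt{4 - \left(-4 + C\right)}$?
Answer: $\sqrt{3554837 - 4844 \sqrt{21}} \approx 1879.5$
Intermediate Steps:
$d{\left(C,N \right)} = \sqrt{8 - C}$
$\sqrt{4696326 - \left(1141489 + 4844 d{\left(-13,-2 \right)}\right)} = \sqrt{4696326 - \left(1141489 + 4844 \sqrt{8 - -13}\right)} = \sqrt{4696326 - \left(1141489 + 4844 \sqrt{8 + 13}\right)} = \sqrt{4696326 - \left(1141489 + 4844 \sqrt{21}\right)} = \sqrt{3554837 - 4844 \sqrt{21}}$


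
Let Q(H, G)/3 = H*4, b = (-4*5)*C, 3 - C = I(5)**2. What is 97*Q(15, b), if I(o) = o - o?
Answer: 17460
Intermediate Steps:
I(o) = 0
C = 3 (C = 3 - 1*0**2 = 3 - 1*0 = 3 + 0 = 3)
b = -60 (b = -4*5*3 = -20*3 = -60)
Q(H, G) = 12*H (Q(H, G) = 3*(H*4) = 3*(4*H) = 12*H)
97*Q(15, b) = 97*(12*15) = 97*180 = 17460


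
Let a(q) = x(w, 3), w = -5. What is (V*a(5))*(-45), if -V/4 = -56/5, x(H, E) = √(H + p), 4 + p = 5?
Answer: -4032*I ≈ -4032.0*I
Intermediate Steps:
p = 1 (p = -4 + 5 = 1)
x(H, E) = √(1 + H) (x(H, E) = √(H + 1) = √(1 + H))
a(q) = 2*I (a(q) = √(1 - 5) = √(-4) = 2*I)
V = 224/5 (V = -(-224)/5 = -4*(-56/5) = 224/5 ≈ 44.800)
(V*a(5))*(-45) = (224*(2*I)/5)*(-45) = (448*I/5)*(-45) = -4032*I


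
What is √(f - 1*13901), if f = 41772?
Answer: √27871 ≈ 166.95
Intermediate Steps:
√(f - 1*13901) = √(41772 - 1*13901) = √(41772 - 13901) = √27871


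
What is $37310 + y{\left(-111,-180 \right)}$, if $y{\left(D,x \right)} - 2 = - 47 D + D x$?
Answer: $62509$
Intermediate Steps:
$y{\left(D,x \right)} = 2 - 47 D + D x$ ($y{\left(D,x \right)} = 2 + \left(- 47 D + D x\right) = 2 - 47 D + D x$)
$37310 + y{\left(-111,-180 \right)} = 37310 - -25199 = 37310 + \left(2 + 5217 + 19980\right) = 37310 + 25199 = 62509$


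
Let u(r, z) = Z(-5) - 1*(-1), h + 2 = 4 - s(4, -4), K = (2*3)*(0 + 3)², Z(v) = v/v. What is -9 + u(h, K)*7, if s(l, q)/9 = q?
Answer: 5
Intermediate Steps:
Z(v) = 1
s(l, q) = 9*q
K = 54 (K = 6*3² = 6*9 = 54)
h = 38 (h = -2 + (4 - 9*(-4)) = -2 + (4 - 1*(-36)) = -2 + (4 + 36) = -2 + 40 = 38)
u(r, z) = 2 (u(r, z) = 1 - 1*(-1) = 1 + 1 = 2)
-9 + u(h, K)*7 = -9 + 2*7 = -9 + 14 = 5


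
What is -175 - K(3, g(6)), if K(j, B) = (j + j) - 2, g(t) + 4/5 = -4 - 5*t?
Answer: -179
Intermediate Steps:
g(t) = -24/5 - 5*t (g(t) = -4/5 + (-4 - 5*t) = -24/5 - 5*t)
K(j, B) = -2 + 2*j (K(j, B) = 2*j - 2 = -2 + 2*j)
-175 - K(3, g(6)) = -175 - (-2 + 2*3) = -175 - (-2 + 6) = -175 - 1*4 = -175 - 4 = -179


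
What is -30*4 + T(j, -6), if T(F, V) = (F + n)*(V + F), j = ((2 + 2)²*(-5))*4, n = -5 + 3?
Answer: 104852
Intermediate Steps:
n = -2
j = -320 (j = (4²*(-5))*4 = (16*(-5))*4 = -80*4 = -320)
T(F, V) = (-2 + F)*(F + V) (T(F, V) = (F - 2)*(V + F) = (-2 + F)*(F + V))
-30*4 + T(j, -6) = -30*4 + ((-320)² - 2*(-320) - 2*(-6) - 320*(-6)) = -120 + (102400 + 640 + 12 + 1920) = -120 + 104972 = 104852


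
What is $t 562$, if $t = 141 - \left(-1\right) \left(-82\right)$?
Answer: $33158$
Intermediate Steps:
$t = 59$ ($t = 141 - 82 = 59$)
$t 562 = 59 \cdot 562 = 33158$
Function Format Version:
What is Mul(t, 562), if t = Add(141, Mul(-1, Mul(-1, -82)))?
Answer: 33158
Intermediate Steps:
t = 59 (t = Add(141, Mul(-1, 82)) = Add(141, -82) = 59)
Mul(t, 562) = Mul(59, 562) = 33158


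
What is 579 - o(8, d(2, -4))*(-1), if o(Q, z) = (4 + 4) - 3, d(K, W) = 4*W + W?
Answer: 584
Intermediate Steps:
d(K, W) = 5*W
o(Q, z) = 5 (o(Q, z) = 8 - 3 = 5)
579 - o(8, d(2, -4))*(-1) = 579 - 5*(-1) = 579 - 1*(-5) = 579 + 5 = 584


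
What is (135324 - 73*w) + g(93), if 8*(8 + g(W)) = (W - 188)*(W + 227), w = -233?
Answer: 148525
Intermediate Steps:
g(W) = -8 + (-188 + W)*(227 + W)/8 (g(W) = -8 + ((W - 188)*(W + 227))/8 = -8 + ((-188 + W)*(227 + W))/8 = -8 + (-188 + W)*(227 + W)/8)
(135324 - 73*w) + g(93) = (135324 - 73*(-233)) + (-10685/2 + (⅛)*93² + (39/8)*93) = (135324 + 17009) + (-10685/2 + (⅛)*8649 + 3627/8) = 152333 + (-10685/2 + 8649/8 + 3627/8) = 152333 - 3808 = 148525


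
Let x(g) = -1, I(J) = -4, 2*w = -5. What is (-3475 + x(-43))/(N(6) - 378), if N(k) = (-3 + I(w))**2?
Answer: 3476/329 ≈ 10.565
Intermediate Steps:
w = -5/2 (w = (1/2)*(-5) = -5/2 ≈ -2.5000)
N(k) = 49 (N(k) = (-3 - 4)**2 = (-7)**2 = 49)
(-3475 + x(-43))/(N(6) - 378) = (-3475 - 1)/(49 - 378) = -3476/(-329) = -3476*(-1/329) = 3476/329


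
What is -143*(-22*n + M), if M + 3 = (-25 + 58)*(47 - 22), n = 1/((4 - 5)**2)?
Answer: -114400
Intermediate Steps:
n = 1 (n = 1/((-1)**2) = 1/1 = 1)
M = 822 (M = -3 + (-25 + 58)*(47 - 22) = -3 + 33*25 = -3 + 825 = 822)
-143*(-22*n + M) = -143*(-22*1 + 822) = -143*(-22 + 822) = -143*800 = -114400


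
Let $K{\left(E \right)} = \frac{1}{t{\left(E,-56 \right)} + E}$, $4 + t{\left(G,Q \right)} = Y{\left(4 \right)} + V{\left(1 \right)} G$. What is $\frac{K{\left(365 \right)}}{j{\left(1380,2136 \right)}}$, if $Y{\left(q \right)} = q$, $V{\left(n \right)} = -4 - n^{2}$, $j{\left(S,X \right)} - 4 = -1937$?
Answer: $\frac{1}{2822180} \approx 3.5434 \cdot 10^{-7}$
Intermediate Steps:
$j{\left(S,X \right)} = -1933$ ($j{\left(S,X \right)} = 4 - 1937 = -1933$)
$t{\left(G,Q \right)} = - 5 G$ ($t{\left(G,Q \right)} = -4 + \left(4 + \left(-4 - 1^{2}\right) G\right) = -4 + \left(4 + \left(-4 - 1\right) G\right) = -4 - \left(-4 + 5 G\right) = - 5 G$)
$K{\left(E \right)} = - \frac{1}{4 E}$ ($K{\left(E \right)} = \frac{1}{- 5 E + E} = \frac{1}{\left(-4\right) E} = - \frac{1}{4 E}$)
$\frac{K{\left(365 \right)}}{j{\left(1380,2136 \right)}} = \frac{\left(- \frac{1}{4}\right) \frac{1}{365}}{-1933} = \left(- \frac{1}{4}\right) \frac{1}{365} \left(- \frac{1}{1933}\right) = \left(- \frac{1}{1460}\right) \left(- \frac{1}{1933}\right) = \frac{1}{2822180}$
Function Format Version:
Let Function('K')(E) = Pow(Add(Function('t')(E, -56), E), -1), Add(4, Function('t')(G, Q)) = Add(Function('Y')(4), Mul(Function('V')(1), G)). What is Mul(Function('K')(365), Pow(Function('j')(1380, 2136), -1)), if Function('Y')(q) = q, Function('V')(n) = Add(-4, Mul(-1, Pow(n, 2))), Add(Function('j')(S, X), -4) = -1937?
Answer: Rational(1, 2822180) ≈ 3.5434e-7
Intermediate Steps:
Function('j')(S, X) = -1933 (Function('j')(S, X) = Add(4, -1937) = -1933)
Function('t')(G, Q) = Mul(-5, G) (Function('t')(G, Q) = Add(-4, Add(4, Mul(Add(-4, Mul(-1, Pow(1, 2))), G))) = Add(-4, Add(4, Mul(Add(-4, Mul(-1, 1)), G))) = Add(-4, Add(4, Mul(Add(-4, -1), G))) = Add(-4, Add(4, Mul(-5, G))) = Mul(-5, G))
Function('K')(E) = Mul(Rational(-1, 4), Pow(E, -1)) (Function('K')(E) = Pow(Add(Mul(-5, E), E), -1) = Pow(Mul(-4, E), -1) = Mul(Rational(-1, 4), Pow(E, -1)))
Mul(Function('K')(365), Pow(Function('j')(1380, 2136), -1)) = Mul(Mul(Rational(-1, 4), Pow(365, -1)), Pow(-1933, -1)) = Mul(Mul(Rational(-1, 4), Rational(1, 365)), Rational(-1, 1933)) = Mul(Rational(-1, 1460), Rational(-1, 1933)) = Rational(1, 2822180)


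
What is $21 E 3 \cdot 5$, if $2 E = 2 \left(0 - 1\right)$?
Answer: $-315$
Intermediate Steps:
$E = -1$ ($E = \frac{2 \left(0 - 1\right)}{2} = \frac{2 \left(-1\right)}{2} = \frac{1}{2} \left(-2\right) = -1$)
$21 E 3 \cdot 5 = 21 \left(-1\right) 3 \cdot 5 = \left(-21\right) 15 = -315$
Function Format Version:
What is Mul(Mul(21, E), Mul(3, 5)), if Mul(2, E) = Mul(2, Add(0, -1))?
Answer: -315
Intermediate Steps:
E = -1 (E = Mul(Rational(1, 2), Mul(2, Add(0, -1))) = Mul(Rational(1, 2), Mul(2, -1)) = Mul(Rational(1, 2), -2) = -1)
Mul(Mul(21, E), Mul(3, 5)) = Mul(Mul(21, -1), Mul(3, 5)) = Mul(-21, 15) = -315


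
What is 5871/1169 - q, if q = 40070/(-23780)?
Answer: 18645421/2779882 ≈ 6.7073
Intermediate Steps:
q = -4007/2378 (q = 40070*(-1/23780) = -4007/2378 ≈ -1.6850)
5871/1169 - q = 5871/1169 - 1*(-4007/2378) = 5871*(1/1169) + 4007/2378 = 5871/1169 + 4007/2378 = 18645421/2779882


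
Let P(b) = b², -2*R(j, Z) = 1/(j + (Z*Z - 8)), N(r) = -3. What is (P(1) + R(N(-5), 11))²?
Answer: 47961/48400 ≈ 0.99093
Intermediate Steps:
R(j, Z) = -1/(2*(-8 + j + Z²)) (R(j, Z) = -1/(2*(j + (Z*Z - 8))) = -1/(2*(j + (Z² - 8))) = -1/(2*(j + (-8 + Z²))) = -1/(2*(-8 + j + Z²)))
(P(1) + R(N(-5), 11))² = (1² - 1/(-16 + 2*(-3) + 2*11²))² = (1 - 1/(-16 - 6 + 2*121))² = (1 - 1/(-16 - 6 + 242))² = (1 - 1/220)² = (219/220)² = 47961/48400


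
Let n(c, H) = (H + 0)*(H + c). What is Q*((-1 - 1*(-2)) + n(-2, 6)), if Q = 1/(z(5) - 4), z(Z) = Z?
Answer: 25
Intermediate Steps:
n(c, H) = H*(H + c)
Q = 1 (Q = 1/(5 - 4) = 1/1 = 1)
Q*((-1 - 1*(-2)) + n(-2, 6)) = 1*((-1 - 1*(-2)) + 6*(6 - 2)) = 1*((-1 + 2) + 6*4) = 1*(1 + 24) = 1*25 = 25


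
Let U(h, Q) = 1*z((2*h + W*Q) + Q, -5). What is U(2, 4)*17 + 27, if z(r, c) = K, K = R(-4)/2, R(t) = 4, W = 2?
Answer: 61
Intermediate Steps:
K = 2 (K = 4/2 = 4*(1/2) = 2)
z(r, c) = 2
U(h, Q) = 2 (U(h, Q) = 1*2 = 2)
U(2, 4)*17 + 27 = 2*17 + 27 = 34 + 27 = 61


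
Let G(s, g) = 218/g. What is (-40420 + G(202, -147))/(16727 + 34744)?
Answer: -5941958/7566237 ≈ -0.78533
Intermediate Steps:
(-40420 + G(202, -147))/(16727 + 34744) = (-40420 + 218/(-147))/(16727 + 34744) = (-40420 + 218*(-1/147))/51471 = (-40420 - 218/147)*(1/51471) = -5941958/147*1/51471 = -5941958/7566237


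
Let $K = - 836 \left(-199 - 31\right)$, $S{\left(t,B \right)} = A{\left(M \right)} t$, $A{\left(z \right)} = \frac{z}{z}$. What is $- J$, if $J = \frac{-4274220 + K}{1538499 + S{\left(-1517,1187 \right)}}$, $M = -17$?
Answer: $\frac{2040970}{768491} \approx 2.6558$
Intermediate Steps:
$A{\left(z \right)} = 1$
$S{\left(t,B \right)} = t$ ($S{\left(t,B \right)} = 1 t = t$)
$K = 192280$ ($K = \left(-836\right) \left(-230\right) = 192280$)
$J = - \frac{2040970}{768491}$ ($J = \frac{-4274220 + 192280}{1538499 - 1517} = - \frac{4081940}{1536982} = \left(-4081940\right) \frac{1}{1536982} = - \frac{2040970}{768491} \approx -2.6558$)
$- J = \left(-1\right) \left(- \frac{2040970}{768491}\right) = \frac{2040970}{768491}$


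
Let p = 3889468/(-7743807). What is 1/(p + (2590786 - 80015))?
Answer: 7743807/19442922155729 ≈ 3.9828e-7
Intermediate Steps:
p = -3889468/7743807 (p = 3889468*(-1/7743807) = -3889468/7743807 ≈ -0.50227)
1/(p + (2590786 - 80015)) = 1/(-3889468/7743807 + (2590786 - 80015)) = 1/(-3889468/7743807 + 2510771) = 1/(19442922155729/7743807) = 7743807/19442922155729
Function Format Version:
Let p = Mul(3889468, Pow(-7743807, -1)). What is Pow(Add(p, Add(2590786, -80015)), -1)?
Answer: Rational(7743807, 19442922155729) ≈ 3.9828e-7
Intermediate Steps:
p = Rational(-3889468, 7743807) (p = Mul(3889468, Rational(-1, 7743807)) = Rational(-3889468, 7743807) ≈ -0.50227)
Pow(Add(p, Add(2590786, -80015)), -1) = Pow(Add(Rational(-3889468, 7743807), Add(2590786, -80015)), -1) = Pow(Add(Rational(-3889468, 7743807), 2510771), -1) = Pow(Rational(19442922155729, 7743807), -1) = Rational(7743807, 19442922155729)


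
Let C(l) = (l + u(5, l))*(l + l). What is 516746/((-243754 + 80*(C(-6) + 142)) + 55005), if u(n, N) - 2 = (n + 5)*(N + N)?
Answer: -516746/58349 ≈ -8.8561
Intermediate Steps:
u(n, N) = 2 + 2*N*(5 + n) (u(n, N) = 2 + (n + 5)*(N + N) = 2 + (5 + n)*(2*N) = 2 + 2*N*(5 + n))
C(l) = 2*l*(2 + 21*l) (C(l) = (l + (2 + 10*l + 2*l*5))*(l + l) = (l + (2 + 10*l + 10*l))*(2*l) = (l + (2 + 20*l))*(2*l) = (2 + 21*l)*(2*l) = 2*l*(2 + 21*l))
516746/((-243754 + 80*(C(-6) + 142)) + 55005) = 516746/((-243754 + 80*(2*(-6)*(2 + 21*(-6)) + 142)) + 55005) = 516746/((-243754 + 80*(2*(-6)*(2 - 126) + 142)) + 55005) = 516746/((-243754 + 80*(2*(-6)*(-124) + 142)) + 55005) = 516746/((-243754 + 80*(1488 + 142)) + 55005) = 516746/((-243754 + 80*1630) + 55005) = 516746/((-243754 + 130400) + 55005) = 516746/(-113354 + 55005) = 516746/(-58349) = 516746*(-1/58349) = -516746/58349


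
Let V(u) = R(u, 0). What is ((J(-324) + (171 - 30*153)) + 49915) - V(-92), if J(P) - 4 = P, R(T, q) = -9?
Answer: 45185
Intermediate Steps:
J(P) = 4 + P
V(u) = -9
((J(-324) + (171 - 30*153)) + 49915) - V(-92) = (((4 - 324) + (171 - 30*153)) + 49915) - 1*(-9) = ((-320 + (171 - 4590)) + 49915) + 9 = ((-320 - 4419) + 49915) + 9 = (-4739 + 49915) + 9 = 45176 + 9 = 45185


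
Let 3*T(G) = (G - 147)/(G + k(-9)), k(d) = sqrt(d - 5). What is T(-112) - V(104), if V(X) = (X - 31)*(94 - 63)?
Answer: -6087661/2691 + 37*I*sqrt(14)/5382 ≈ -2262.2 + 0.025723*I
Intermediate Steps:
V(X) = -961 + 31*X (V(X) = (-31 + X)*31 = -961 + 31*X)
k(d) = sqrt(-5 + d)
T(G) = (-147 + G)/(3*(G + I*sqrt(14))) (T(G) = ((G - 147)/(G + sqrt(-5 - 9)))/3 = ((-147 + G)/(G + sqrt(-14)))/3 = ((-147 + G)/(G + I*sqrt(14)))/3 = (-147 + G)/(3*(G + I*sqrt(14))))
T(-112) - V(104) = (-49 + (1/3)*(-112))/(-112 + I*sqrt(14)) - (-961 + 31*104) = (-49 - 112/3)/(-112 + I*sqrt(14)) - (-961 + 3224) = -259/3/(-112 + I*sqrt(14)) - 1*2263 = -259/(3*(-112 + I*sqrt(14))) - 2263 = -2263 - 259/(3*(-112 + I*sqrt(14)))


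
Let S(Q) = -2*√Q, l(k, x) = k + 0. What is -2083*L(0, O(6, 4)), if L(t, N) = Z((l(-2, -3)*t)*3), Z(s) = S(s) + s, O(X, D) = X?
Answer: 0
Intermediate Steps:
l(k, x) = k
Z(s) = s - 2*√s (Z(s) = -2*√s + s = s - 2*√s)
L(t, N) = -6*t - 2*√6*√(-t) (L(t, N) = -2*t*3 - 2*√3*(√2*√(-t)) = -6*t - 2*√6*√(-t))
-2083*L(0, O(6, 4)) = -2083*(-6*0 - 2*√6*√(-1*0)) = -2083*(0 - 2*√6*√0) = -2083*(0 - 2*√6*0) = -2083*(0 + 0) = -2083*0 = 0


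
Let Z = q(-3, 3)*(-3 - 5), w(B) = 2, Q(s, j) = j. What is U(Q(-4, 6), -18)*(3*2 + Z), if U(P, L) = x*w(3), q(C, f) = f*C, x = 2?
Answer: 312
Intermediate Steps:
q(C, f) = C*f
U(P, L) = 4 (U(P, L) = 2*2 = 4)
Z = 72 (Z = (-3*3)*(-3 - 5) = -9*(-8) = 72)
U(Q(-4, 6), -18)*(3*2 + Z) = 4*(3*2 + 72) = 4*(6 + 72) = 4*78 = 312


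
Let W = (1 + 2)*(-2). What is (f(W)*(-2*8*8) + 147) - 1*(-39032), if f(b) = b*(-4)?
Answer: 36107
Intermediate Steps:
W = -6 (W = 3*(-2) = -6)
f(b) = -4*b
(f(W)*(-2*8*8) + 147) - 1*(-39032) = ((-4*(-6))*(-2*8*8) + 147) - 1*(-39032) = (24*(-16*8) + 147) + 39032 = (24*(-128) + 147) + 39032 = (-3072 + 147) + 39032 = -2925 + 39032 = 36107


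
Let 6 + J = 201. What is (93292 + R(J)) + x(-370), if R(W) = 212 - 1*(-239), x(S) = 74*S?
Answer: 66363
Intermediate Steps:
J = 195 (J = -6 + 201 = 195)
R(W) = 451 (R(W) = 212 + 239 = 451)
(93292 + R(J)) + x(-370) = (93292 + 451) + 74*(-370) = 93743 - 27380 = 66363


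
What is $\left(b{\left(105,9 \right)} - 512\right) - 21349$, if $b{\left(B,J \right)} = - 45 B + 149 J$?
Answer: $-25245$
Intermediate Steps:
$\left(b{\left(105,9 \right)} - 512\right) - 21349 = \left(\left(\left(-45\right) 105 + 149 \cdot 9\right) - 512\right) - 21349 = \left(\left(-4725 + 1341\right) - 512\right) - 21349 = \left(-3384 - 512\right) - 21349 = -3896 - 21349 = -25245$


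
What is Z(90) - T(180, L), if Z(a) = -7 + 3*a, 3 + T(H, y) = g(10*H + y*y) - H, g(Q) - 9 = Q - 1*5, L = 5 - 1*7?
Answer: -1362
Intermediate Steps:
L = -2 (L = 5 - 7 = -2)
g(Q) = 4 + Q (g(Q) = 9 + (Q - 1*5) = 9 + (Q - 5) = 9 + (-5 + Q) = 4 + Q)
T(H, y) = 1 + y² + 9*H (T(H, y) = -3 + ((4 + (10*H + y*y)) - H) = -3 + ((4 + (10*H + y²)) - H) = -3 + ((4 + (y² + 10*H)) - H) = -3 + ((4 + y² + 10*H) - H) = -3 + (4 + y² + 9*H) = 1 + y² + 9*H)
Z(90) - T(180, L) = (-7 + 3*90) - (1 + (-2)² + 9*180) = (-7 + 270) - (1 + 4 + 1620) = 263 - 1*1625 = 263 - 1625 = -1362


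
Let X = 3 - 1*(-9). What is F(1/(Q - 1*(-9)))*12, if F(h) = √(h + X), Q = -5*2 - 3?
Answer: 6*√47 ≈ 41.134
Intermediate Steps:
X = 12 (X = 3 + 9 = 12)
Q = -13 (Q = -10 - 3 = -13)
F(h) = √(12 + h) (F(h) = √(h + 12) = √(12 + h))
F(1/(Q - 1*(-9)))*12 = √(12 + 1/(-13 - 1*(-9)))*12 = √(12 + 1/(-13 + 9))*12 = √(12 + 1/(-4))*12 = √(12 - ¼)*12 = √(47/4)*12 = (√47/2)*12 = 6*√47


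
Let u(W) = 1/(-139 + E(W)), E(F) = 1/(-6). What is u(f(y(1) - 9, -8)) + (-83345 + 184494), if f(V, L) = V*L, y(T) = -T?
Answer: 84459409/835 ≈ 1.0115e+5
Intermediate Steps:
E(F) = -⅙
f(V, L) = L*V
u(W) = -6/835 (u(W) = 1/(-139 - ⅙) = 1/(-835/6) = -6/835)
u(f(y(1) - 9, -8)) + (-83345 + 184494) = -6/835 + (-83345 + 184494) = -6/835 + 101149 = 84459409/835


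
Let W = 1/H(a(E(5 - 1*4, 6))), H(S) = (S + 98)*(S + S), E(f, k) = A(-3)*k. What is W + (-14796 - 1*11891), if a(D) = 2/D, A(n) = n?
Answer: -47022575/1762 ≈ -26687.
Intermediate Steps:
E(f, k) = -3*k
H(S) = 2*S*(98 + S) (H(S) = (98 + S)*(2*S) = 2*S*(98 + S))
W = -81/1762 (W = 1/(2*(2/((-3*6)))*(98 + 2/((-3*6)))) = 1/(2*(2/(-18))*(98 + 2/(-18))) = 1/(2*(2*(-1/18))*(98 + 2*(-1/18))) = 1/(2*(-⅑)*(98 - ⅑)) = 1/(2*(-⅑)*(881/9)) = 1/(-1762/81) = -81/1762 ≈ -0.045970)
W + (-14796 - 1*11891) = -81/1762 + (-14796 - 1*11891) = -81/1762 + (-14796 - 11891) = -81/1762 - 26687 = -47022575/1762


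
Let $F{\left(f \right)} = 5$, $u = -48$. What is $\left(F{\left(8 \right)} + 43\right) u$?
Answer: $-2304$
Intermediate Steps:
$\left(F{\left(8 \right)} + 43\right) u = \left(5 + 43\right) \left(-48\right) = 48 \left(-48\right) = -2304$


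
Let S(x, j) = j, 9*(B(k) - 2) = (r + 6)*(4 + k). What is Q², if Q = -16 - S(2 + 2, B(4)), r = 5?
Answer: 62500/81 ≈ 771.60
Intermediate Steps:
B(k) = 62/9 + 11*k/9 (B(k) = 2 + ((5 + 6)*(4 + k))/9 = 2 + (11*(4 + k))/9 = 2 + (44 + 11*k)/9 = 2 + (44/9 + 11*k/9) = 62/9 + 11*k/9)
Q = -250/9 (Q = -16 - (62/9 + (11/9)*4) = -16 - (62/9 + 44/9) = -16 - 1*106/9 = -16 - 106/9 = -250/9 ≈ -27.778)
Q² = (-250/9)² = 62500/81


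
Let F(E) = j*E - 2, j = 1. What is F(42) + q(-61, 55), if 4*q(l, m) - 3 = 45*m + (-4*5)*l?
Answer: 1929/2 ≈ 964.50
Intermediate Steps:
F(E) = -2 + E (F(E) = 1*E - 2 = E - 2 = -2 + E)
q(l, m) = 3/4 - 5*l + 45*m/4 (q(l, m) = 3/4 + (45*m + (-4*5)*l)/4 = 3/4 + (45*m - 20*l)/4 = 3/4 + (-20*l + 45*m)/4 = 3/4 + (-5*l + 45*m/4) = 3/4 - 5*l + 45*m/4)
F(42) + q(-61, 55) = (-2 + 42) + (3/4 - 5*(-61) + (45/4)*55) = 40 + (3/4 + 305 + 2475/4) = 40 + 1849/2 = 1929/2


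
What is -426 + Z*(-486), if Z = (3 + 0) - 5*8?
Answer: 17556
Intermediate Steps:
Z = -37 (Z = 3 - 40 = -37)
-426 + Z*(-486) = -426 - 37*(-486) = -426 + 17982 = 17556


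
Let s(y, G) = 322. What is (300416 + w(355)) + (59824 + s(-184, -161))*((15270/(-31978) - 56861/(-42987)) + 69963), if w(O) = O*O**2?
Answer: 417603792748916513/98188449 ≈ 4.2531e+9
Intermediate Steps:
w(O) = O**3
(300416 + w(355)) + (59824 + s(-184, -161))*((15270/(-31978) - 56861/(-42987)) + 69963) = (300416 + 355**3) + (59824 + 322)*((15270/(-31978) - 56861/(-42987)) + 69963) = (300416 + 44738875) + 60146*((15270*(-1/31978) - 56861*(-1/42987)) + 69963) = 45039291 + 60146*((-7635/15989 + 8123/6141) + 69963) = 45039291 + 60146*(82992112/98188449 + 69963) = 45039291 + 60146*(6869641449499/98188449) = 45039291 + 413181454621566854/98188449 = 417603792748916513/98188449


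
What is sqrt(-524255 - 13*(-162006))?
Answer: sqrt(1581823) ≈ 1257.7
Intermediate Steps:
sqrt(-524255 - 13*(-162006)) = sqrt(-524255 + 2106078) = sqrt(1581823)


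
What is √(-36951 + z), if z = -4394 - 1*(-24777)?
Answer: 2*I*√4142 ≈ 128.72*I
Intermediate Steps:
z = 20383 (z = -4394 + 24777 = 20383)
√(-36951 + z) = √(-36951 + 20383) = √(-16568) = 2*I*√4142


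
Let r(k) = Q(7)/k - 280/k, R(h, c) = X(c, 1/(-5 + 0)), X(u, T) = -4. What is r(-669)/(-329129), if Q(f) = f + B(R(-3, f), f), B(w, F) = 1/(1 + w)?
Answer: -820/660561903 ≈ -1.2414e-6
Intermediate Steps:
R(h, c) = -4
Q(f) = -⅓ + f (Q(f) = f + 1/(1 - 4) = f + 1/(-3) = f - ⅓ = -⅓ + f)
r(k) = -820/(3*k) (r(k) = (-⅓ + 7)/k - 280/k = 20/(3*k) - 280/k = -820/(3*k))
r(-669)/(-329129) = -820/3/(-669)/(-329129) = -820/3*(-1/669)*(-1/329129) = (820/2007)*(-1/329129) = -820/660561903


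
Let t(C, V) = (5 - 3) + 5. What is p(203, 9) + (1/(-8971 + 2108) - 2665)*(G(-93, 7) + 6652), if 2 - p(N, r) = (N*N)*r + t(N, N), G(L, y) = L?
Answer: -122508818482/6863 ≈ -1.7851e+7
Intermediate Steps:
t(C, V) = 7 (t(C, V) = 2 + 5 = 7)
p(N, r) = -5 - r*N² (p(N, r) = 2 - ((N*N)*r + 7) = 2 - (N²*r + 7) = 2 - (r*N² + 7) = 2 - (7 + r*N²) = 2 + (-7 - r*N²) = -5 - r*N²)
p(203, 9) + (1/(-8971 + 2108) - 2665)*(G(-93, 7) + 6652) = (-5 - 1*9*203²) + (1/(-8971 + 2108) - 2665)*(-93 + 6652) = (-5 - 1*9*41209) + (1/(-6863) - 2665)*6559 = (-5 - 370881) + (-1/6863 - 2665)*6559 = -370886 - 18289896/6863*6559 = -370886 - 119963427864/6863 = -122508818482/6863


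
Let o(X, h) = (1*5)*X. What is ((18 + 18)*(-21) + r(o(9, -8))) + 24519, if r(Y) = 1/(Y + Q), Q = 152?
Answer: 4681312/197 ≈ 23763.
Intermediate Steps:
o(X, h) = 5*X
r(Y) = 1/(152 + Y) (r(Y) = 1/(Y + 152) = 1/(152 + Y))
((18 + 18)*(-21) + r(o(9, -8))) + 24519 = ((18 + 18)*(-21) + 1/(152 + 5*9)) + 24519 = (36*(-21) + 1/(152 + 45)) + 24519 = (-756 + 1/197) + 24519 = -148931/197 + 24519 = 4681312/197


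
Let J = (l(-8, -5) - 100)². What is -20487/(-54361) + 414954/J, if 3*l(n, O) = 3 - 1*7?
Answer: 102454578069/2511913088 ≈ 40.787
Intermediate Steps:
l(n, O) = -4/3 (l(n, O) = (3 - 1*7)/3 = (3 - 7)/3 = (⅓)*(-4) = -4/3)
J = 92416/9 (J = (-4/3 - 100)² = (-304/3)² = 92416/9 ≈ 10268.)
-20487/(-54361) + 414954/J = -20487/(-54361) + 414954/(92416/9) = -20487*(-1/54361) + 414954*(9/92416) = 20487/54361 + 1867293/46208 = 102454578069/2511913088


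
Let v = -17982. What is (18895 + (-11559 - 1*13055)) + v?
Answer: -23701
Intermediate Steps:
(18895 + (-11559 - 1*13055)) + v = (18895 + (-11559 - 1*13055)) - 17982 = (18895 + (-11559 - 13055)) - 17982 = (18895 - 24614) - 17982 = -5719 - 17982 = -23701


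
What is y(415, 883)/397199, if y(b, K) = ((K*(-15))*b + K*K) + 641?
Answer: -4716345/397199 ≈ -11.874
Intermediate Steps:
y(b, K) = 641 + K**2 - 15*K*b (y(b, K) = ((-15*K)*b + K**2) + 641 = (-15*K*b + K**2) + 641 = (K**2 - 15*K*b) + 641 = 641 + K**2 - 15*K*b)
y(415, 883)/397199 = (641 + 883**2 - 15*883*415)/397199 = (641 + 779689 - 5496675)*(1/397199) = -4716345*1/397199 = -4716345/397199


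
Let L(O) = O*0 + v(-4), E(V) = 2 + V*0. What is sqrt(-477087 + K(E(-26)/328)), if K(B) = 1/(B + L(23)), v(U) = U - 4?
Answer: 11*I*sqrt(6776691411)/1311 ≈ 690.71*I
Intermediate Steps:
E(V) = 2 (E(V) = 2 + 0 = 2)
v(U) = -4 + U
L(O) = -8 (L(O) = O*0 + (-4 - 4) = 0 - 8 = -8)
K(B) = 1/(-8 + B) (K(B) = 1/(B - 8) = 1/(-8 + B))
sqrt(-477087 + K(E(-26)/328)) = sqrt(-477087 + 1/(-8 + 2/328)) = sqrt(-477087 + 1/(-8 + 2*(1/328))) = sqrt(-477087 + 1/(-8 + 1/164)) = sqrt(-477087 + 1/(-1311/164)) = sqrt(-477087 - 164/1311) = sqrt(-625461221/1311) = 11*I*sqrt(6776691411)/1311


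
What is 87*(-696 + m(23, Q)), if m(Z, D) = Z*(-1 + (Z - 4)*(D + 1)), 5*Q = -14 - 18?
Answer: -1339278/5 ≈ -2.6786e+5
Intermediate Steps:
Q = -32/5 (Q = (-14 - 18)/5 = (⅕)*(-32) = -32/5 ≈ -6.4000)
m(Z, D) = Z*(-1 + (1 + D)*(-4 + Z)) (m(Z, D) = Z*(-1 + (-4 + Z)*(1 + D)) = Z*(-1 + (1 + D)*(-4 + Z)))
87*(-696 + m(23, Q)) = 87*(-696 + 23*(-5 + 23 - 4*(-32/5) - 32/5*23)) = 87*(-696 + 23*(-5 + 23 + 128/5 - 736/5)) = 87*(-696 + 23*(-518/5)) = 87*(-696 - 11914/5) = 87*(-15394/5) = -1339278/5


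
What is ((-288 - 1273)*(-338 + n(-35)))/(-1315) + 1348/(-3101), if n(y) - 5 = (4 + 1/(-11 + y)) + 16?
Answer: -69782218259/187579490 ≈ -372.01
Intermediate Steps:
n(y) = 25 + 1/(-11 + y) (n(y) = 5 + ((4 + 1/(-11 + y)) + 16) = 5 + (20 + 1/(-11 + y)) = 25 + 1/(-11 + y))
((-288 - 1273)*(-338 + n(-35)))/(-1315) + 1348/(-3101) = ((-288 - 1273)*(-338 + (-274 + 25*(-35))/(-11 - 35)))/(-1315) + 1348/(-3101) = -1561*(-338 + (-274 - 875)/(-46))*(-1/1315) + 1348*(-1/3101) = -1561*(-338 - 1/46*(-1149))*(-1/1315) - 1348/3101 = -1561*(-338 + 1149/46)*(-1/1315) - 1348/3101 = -1561*(-14399/46)*(-1/1315) - 1348/3101 = (22476839/46)*(-1/1315) - 1348/3101 = -22476839/60490 - 1348/3101 = -69782218259/187579490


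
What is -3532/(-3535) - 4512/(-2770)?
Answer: 2573356/979195 ≈ 2.6280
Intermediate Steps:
-3532/(-3535) - 4512/(-2770) = -3532*(-1/3535) - 4512*(-1/2770) = 3532/3535 + 2256/1385 = 2573356/979195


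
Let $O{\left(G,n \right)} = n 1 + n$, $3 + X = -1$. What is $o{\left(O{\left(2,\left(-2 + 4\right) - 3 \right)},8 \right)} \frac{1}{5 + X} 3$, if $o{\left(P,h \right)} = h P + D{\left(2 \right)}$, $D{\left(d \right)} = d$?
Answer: $-42$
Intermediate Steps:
$X = -4$ ($X = -3 - 1 = -4$)
$O{\left(G,n \right)} = 2 n$ ($O{\left(G,n \right)} = n + n = 2 n$)
$o{\left(P,h \right)} = 2 + P h$ ($o{\left(P,h \right)} = h P + 2 = P h + 2 = 2 + P h$)
$o{\left(O{\left(2,\left(-2 + 4\right) - 3 \right)},8 \right)} \frac{1}{5 + X} 3 = \left(2 + 2 \left(\left(-2 + 4\right) - 3\right) 8\right) \frac{1}{5 - 4} \cdot 3 = \left(2 + 2 \left(2 - 3\right) 8\right) 1^{-1} \cdot 3 = \left(2 + 2 \left(-1\right) 8\right) 1 \cdot 3 = \left(2 - 16\right) 3 = \left(-14\right) 3 = -42$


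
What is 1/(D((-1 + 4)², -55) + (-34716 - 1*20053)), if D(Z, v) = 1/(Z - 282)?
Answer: -273/14951938 ≈ -1.8258e-5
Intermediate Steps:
D(Z, v) = 1/(-282 + Z)
1/(D((-1 + 4)², -55) + (-34716 - 1*20053)) = 1/(1/(-282 + (-1 + 4)²) + (-34716 - 1*20053)) = 1/(1/(-282 + 3²) + (-34716 - 20053)) = 1/(1/(-282 + 9) - 54769) = 1/(1/(-273) - 54769) = 1/(-1/273 - 54769) = 1/(-14951938/273) = -273/14951938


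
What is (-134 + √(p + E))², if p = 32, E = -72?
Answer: 17916 - 536*I*√10 ≈ 17916.0 - 1695.0*I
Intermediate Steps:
(-134 + √(p + E))² = (-134 + √(32 - 72))² = (-134 + √(-40))² = (-134 + 2*I*√10)²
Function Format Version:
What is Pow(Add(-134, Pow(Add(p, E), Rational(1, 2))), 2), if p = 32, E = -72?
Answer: Add(17916, Mul(-536, I, Pow(10, Rational(1, 2)))) ≈ Add(17916., Mul(-1695.0, I))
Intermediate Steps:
Pow(Add(-134, Pow(Add(p, E), Rational(1, 2))), 2) = Pow(Add(-134, Pow(Add(32, -72), Rational(1, 2))), 2) = Pow(Add(-134, Pow(-40, Rational(1, 2))), 2) = Pow(Add(-134, Mul(2, I, Pow(10, Rational(1, 2)))), 2)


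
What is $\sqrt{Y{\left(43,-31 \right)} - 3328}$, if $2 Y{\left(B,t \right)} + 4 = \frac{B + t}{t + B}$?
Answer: $\frac{i \sqrt{13318}}{2} \approx 57.702 i$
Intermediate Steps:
$Y{\left(B,t \right)} = - \frac{3}{2}$ ($Y{\left(B,t \right)} = -2 + \frac{\left(B + t\right) \frac{1}{t + B}}{2} = -2 + \frac{\left(B + t\right) \frac{1}{B + t}}{2} = -2 + \frac{1}{2} \cdot 1 = -2 + \frac{1}{2} = - \frac{3}{2}$)
$\sqrt{Y{\left(43,-31 \right)} - 3328} = \sqrt{- \frac{3}{2} - 3328} = \sqrt{- \frac{6659}{2}} = \frac{i \sqrt{13318}}{2}$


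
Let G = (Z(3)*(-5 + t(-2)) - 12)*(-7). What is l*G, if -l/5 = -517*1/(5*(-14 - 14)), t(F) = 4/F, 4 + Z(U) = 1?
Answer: 4653/4 ≈ 1163.3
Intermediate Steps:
Z(U) = -3 (Z(U) = -4 + 1 = -3)
l = -517/28 (l = -(-2585)/((-14 - 14)*5) = -(-2585)/((-28*5)) = -(-2585)/(-140) = -(-2585)*(-1)/140 = -5*517/140 = -517/28 ≈ -18.464)
G = -63 (G = (-3*(-5 + 4/(-2)) - 12)*(-7) = (-3*(-5 + 4*(-½)) - 12)*(-7) = (-3*(-5 - 2) - 12)*(-7) = (-3*(-7) - 12)*(-7) = (21 - 12)*(-7) = 9*(-7) = -63)
l*G = -517/28*(-63) = 4653/4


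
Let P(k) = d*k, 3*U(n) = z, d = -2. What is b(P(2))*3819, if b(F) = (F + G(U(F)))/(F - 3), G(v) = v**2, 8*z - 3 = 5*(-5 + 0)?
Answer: 82745/48 ≈ 1723.9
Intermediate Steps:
z = -11/4 (z = 3/8 + (5*(-5 + 0))/8 = 3/8 + (5*(-5))/8 = 3/8 + (1/8)*(-25) = 3/8 - 25/8 = -11/4 ≈ -2.7500)
U(n) = -11/12 (U(n) = (1/3)*(-11/4) = -11/12)
P(k) = -2*k
b(F) = (121/144 + F)/(-3 + F) (b(F) = (F + (-11/12)**2)/(F - 3) = (F + 121/144)/(-3 + F) = (121/144 + F)/(-3 + F))
b(P(2))*3819 = ((121/144 - 2*2)/(-3 - 2*2))*3819 = ((121/144 - 4)/(-3 - 4))*3819 = (-455/144/(-7))*3819 = -1/7*(-455/144)*3819 = (65/144)*3819 = 82745/48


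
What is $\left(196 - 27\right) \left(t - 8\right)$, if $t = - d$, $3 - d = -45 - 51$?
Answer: $-18083$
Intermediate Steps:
$d = 99$ ($d = 3 - \left(-45 - 51\right) = 3 - -96 = 3 + 96 = 99$)
$t = -99$ ($t = \left(-1\right) 99 = -99$)
$\left(196 - 27\right) \left(t - 8\right) = \left(196 - 27\right) \left(-99 - 8\right) = 169 \left(-107\right) = -18083$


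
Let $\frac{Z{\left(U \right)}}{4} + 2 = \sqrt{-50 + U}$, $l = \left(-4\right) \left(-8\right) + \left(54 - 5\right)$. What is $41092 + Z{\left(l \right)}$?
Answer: $41084 + 4 \sqrt{31} \approx 41106.0$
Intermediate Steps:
$l = 81$ ($l = 32 + 49 = 81$)
$Z{\left(U \right)} = -8 + 4 \sqrt{-50 + U}$
$41092 + Z{\left(l \right)} = 41092 - \left(8 - 4 \sqrt{-50 + 81}\right) = 41092 - \left(8 - 4 \sqrt{31}\right) = 41084 + 4 \sqrt{31}$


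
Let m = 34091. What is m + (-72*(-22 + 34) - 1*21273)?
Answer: 11954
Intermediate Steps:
m + (-72*(-22 + 34) - 1*21273) = 34091 + (-72*(-22 + 34) - 1*21273) = 34091 + (-72*12 - 21273) = 34091 + (-864 - 21273) = 34091 - 22137 = 11954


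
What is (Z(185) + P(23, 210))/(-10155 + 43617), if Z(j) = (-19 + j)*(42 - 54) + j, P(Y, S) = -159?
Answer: -983/16731 ≈ -0.058753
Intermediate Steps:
Z(j) = 228 - 11*j (Z(j) = (-19 + j)*(-12) + j = (228 - 12*j) + j = 228 - 11*j)
(Z(185) + P(23, 210))/(-10155 + 43617) = ((228 - 11*185) - 159)/(-10155 + 43617) = ((228 - 2035) - 159)/33462 = (-1807 - 159)*(1/33462) = -1966*1/33462 = -983/16731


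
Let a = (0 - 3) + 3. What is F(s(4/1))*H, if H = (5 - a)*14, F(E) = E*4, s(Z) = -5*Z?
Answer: -5600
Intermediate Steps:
F(E) = 4*E
a = 0 (a = -3 + 3 = 0)
H = 70 (H = (5 - 1*0)*14 = (5 + 0)*14 = 5*14 = 70)
F(s(4/1))*H = (4*(-20/1))*70 = (4*(-20))*70 = -80*70 = -5600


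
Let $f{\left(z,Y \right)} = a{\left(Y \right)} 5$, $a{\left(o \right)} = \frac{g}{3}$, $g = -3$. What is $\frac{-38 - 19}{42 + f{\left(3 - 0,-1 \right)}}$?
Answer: $- \frac{57}{37} \approx -1.5405$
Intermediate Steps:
$a{\left(o \right)} = -1$ ($a{\left(o \right)} = - \frac{3}{3} = \left(-3\right) \frac{1}{3} = -1$)
$f{\left(z,Y \right)} = -5$ ($f{\left(z,Y \right)} = \left(-1\right) 5 = -5$)
$\frac{-38 - 19}{42 + f{\left(3 - 0,-1 \right)}} = \frac{-38 - 19}{42 - 5} = - \frac{57}{37}$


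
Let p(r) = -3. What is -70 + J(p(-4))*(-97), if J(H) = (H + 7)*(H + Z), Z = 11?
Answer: -3174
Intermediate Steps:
J(H) = (7 + H)*(11 + H) (J(H) = (H + 7)*(H + 11) = (7 + H)*(11 + H))
-70 + J(p(-4))*(-97) = -70 + (77 + (-3)² + 18*(-3))*(-97) = -70 + (77 + 9 - 54)*(-97) = -70 + 32*(-97) = -70 - 3104 = -3174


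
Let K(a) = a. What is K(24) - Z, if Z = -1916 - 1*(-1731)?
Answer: 209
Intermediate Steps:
Z = -185 (Z = -1916 + 1731 = -185)
K(24) - Z = 24 - 1*(-185) = 24 + 185 = 209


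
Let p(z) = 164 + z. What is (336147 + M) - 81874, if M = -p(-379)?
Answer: 254488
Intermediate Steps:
M = 215 (M = -(164 - 379) = -1*(-215) = 215)
(336147 + M) - 81874 = (336147 + 215) - 81874 = 336362 - 81874 = 254488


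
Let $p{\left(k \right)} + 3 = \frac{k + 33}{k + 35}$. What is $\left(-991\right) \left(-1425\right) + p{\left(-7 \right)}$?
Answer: $\frac{19770421}{14} \approx 1.4122 \cdot 10^{6}$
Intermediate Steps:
$p{\left(k \right)} = -3 + \frac{33 + k}{35 + k}$ ($p{\left(k \right)} = -3 + \frac{k + 33}{k + 35} = -3 + \frac{33 + k}{35 + k}$)
$\left(-991\right) \left(-1425\right) + p{\left(-7 \right)} = \left(-991\right) \left(-1425\right) + \frac{2 \left(-36 - -7\right)}{35 - 7} = 1412175 + \frac{2 \left(-36 + 7\right)}{28} = 1412175 + 2 \cdot \frac{1}{28} \left(-29\right) = 1412175 - \frac{29}{14} = \frac{19770421}{14}$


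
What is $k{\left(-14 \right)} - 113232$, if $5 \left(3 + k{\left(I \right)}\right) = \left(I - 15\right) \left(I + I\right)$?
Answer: $- \frac{565363}{5} \approx -1.1307 \cdot 10^{5}$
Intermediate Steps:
$k{\left(I \right)} = -3 + \frac{2 I \left(-15 + I\right)}{5}$ ($k{\left(I \right)} = -3 + \frac{\left(I - 15\right) \left(I + I\right)}{5} = -3 + \frac{\left(-15 + I\right) 2 I}{5} = -3 + \frac{2 I \left(-15 + I\right)}{5}$)
$k{\left(-14 \right)} - 113232 = \left(-3 - -84 + \frac{2 \left(-14\right)^{2}}{5}\right) - 113232 = \left(-3 + 84 + \frac{2}{5} \cdot 196\right) - 113232 = \left(-3 + 84 + \frac{392}{5}\right) - 113232 = \frac{797}{5} - 113232 = - \frac{565363}{5}$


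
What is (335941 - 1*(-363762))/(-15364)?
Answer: -699703/15364 ≈ -45.542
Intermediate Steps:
(335941 - 1*(-363762))/(-15364) = (335941 + 363762)*(-1/15364) = 699703*(-1/15364) = -699703/15364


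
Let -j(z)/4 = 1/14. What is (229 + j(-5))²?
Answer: 2563201/49 ≈ 52310.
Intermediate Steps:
j(z) = -2/7 (j(z) = -4/14 = -4*1/14 = -2/7)
(229 + j(-5))² = (229 - 2/7)² = (1601/7)² = 2563201/49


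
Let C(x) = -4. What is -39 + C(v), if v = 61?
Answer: -43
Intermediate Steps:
-39 + C(v) = -39 - 4 = -43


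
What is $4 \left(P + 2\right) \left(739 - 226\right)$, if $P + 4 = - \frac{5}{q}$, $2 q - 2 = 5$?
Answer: $- \frac{49248}{7} \approx -7035.4$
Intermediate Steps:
$q = \frac{7}{2}$ ($q = 1 + \frac{1}{2} \cdot 5 = 1 + \frac{5}{2} = \frac{7}{2} \approx 3.5$)
$P = - \frac{38}{7}$ ($P = -4 - \frac{5}{\frac{7}{2}} = -4 - \frac{10}{7} = - \frac{38}{7} \approx -5.4286$)
$4 \left(P + 2\right) \left(739 - 226\right) = 4 \left(- \frac{38}{7} + 2\right) \left(739 - 226\right) = 4 \left(- \frac{24}{7}\right) \left(739 - 226\right) = \left(- \frac{96}{7}\right) 513 = - \frac{49248}{7}$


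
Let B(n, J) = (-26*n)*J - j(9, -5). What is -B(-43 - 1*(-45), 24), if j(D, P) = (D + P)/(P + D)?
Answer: 1249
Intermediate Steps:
j(D, P) = 1 (j(D, P) = (D + P)/(D + P) = 1)
B(n, J) = -1 - 26*J*n (B(n, J) = (-26*n)*J - 1*1 = -26*J*n - 1 = -1 - 26*J*n)
-B(-43 - 1*(-45), 24) = -(-1 - 26*24*(-43 - 1*(-45))) = -(-1 - 26*24*(-43 + 45)) = -(-1 - 26*24*2) = -(-1 - 1248) = -1*(-1249) = 1249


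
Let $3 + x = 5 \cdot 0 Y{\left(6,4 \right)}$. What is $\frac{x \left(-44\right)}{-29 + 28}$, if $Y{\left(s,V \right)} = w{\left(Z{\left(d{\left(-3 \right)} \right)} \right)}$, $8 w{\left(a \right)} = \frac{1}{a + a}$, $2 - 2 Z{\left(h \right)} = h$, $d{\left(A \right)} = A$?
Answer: $-132$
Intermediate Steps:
$Z{\left(h \right)} = 1 - \frac{h}{2}$
$w{\left(a \right)} = \frac{1}{16 a}$ ($w{\left(a \right)} = \frac{1}{8 \left(a + a\right)} = \frac{1}{8 \cdot 2 a} = \frac{\frac{1}{2} \frac{1}{a}}{8} = \frac{1}{16 a}$)
$Y{\left(s,V \right)} = \frac{1}{40}$ ($Y{\left(s,V \right)} = \frac{1}{16 \left(1 - - \frac{3}{2}\right)} = \frac{1}{16 \left(1 + \frac{3}{2}\right)} = \frac{1}{16 \cdot \frac{5}{2}} = \frac{1}{16} \cdot \frac{2}{5} = \frac{1}{40}$)
$x = -3$ ($x = -3 + 5 \cdot 0 \cdot \frac{1}{40} = -3 + 0 \cdot \frac{1}{40} = -3 + 0 = -3$)
$\frac{x \left(-44\right)}{-29 + 28} = \frac{\left(-3\right) \left(-44\right)}{-29 + 28} = \frac{132}{-1} = 132 \left(-1\right) = -132$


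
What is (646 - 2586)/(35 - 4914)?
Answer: 1940/4879 ≈ 0.39762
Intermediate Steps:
(646 - 2586)/(35 - 4914) = -1940/(-4879) = -1940*(-1/4879) = 1940/4879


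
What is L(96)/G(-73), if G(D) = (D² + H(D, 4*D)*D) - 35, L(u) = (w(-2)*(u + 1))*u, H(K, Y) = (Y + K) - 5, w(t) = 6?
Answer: 1164/673 ≈ 1.7296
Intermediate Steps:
H(K, Y) = -5 + K + Y (H(K, Y) = (K + Y) - 5 = -5 + K + Y)
L(u) = u*(6 + 6*u) (L(u) = (6*(u + 1))*u = (6*(1 + u))*u = (6 + 6*u)*u = u*(6 + 6*u))
G(D) = -35 + D² + D*(-5 + 5*D) (G(D) = (D² + (-5 + D + 4*D)*D) - 35 = (D² + (-5 + 5*D)*D) - 35 = (D² + D*(-5 + 5*D)) - 35 = -35 + D² + D*(-5 + 5*D))
L(96)/G(-73) = (6*96*(1 + 96))/(-35 - 5*(-73) + 6*(-73)²) = (6*96*97)/(-35 + 365 + 6*5329) = 55872/(-35 + 365 + 31974) = 55872/32304 = 55872*(1/32304) = 1164/673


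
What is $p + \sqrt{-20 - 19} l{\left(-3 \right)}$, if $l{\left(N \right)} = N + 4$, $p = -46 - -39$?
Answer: $-7 + i \sqrt{39} \approx -7.0 + 6.245 i$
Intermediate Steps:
$p = -7$ ($p = -46 + 39 = -7$)
$l{\left(N \right)} = 4 + N$
$p + \sqrt{-20 - 19} l{\left(-3 \right)} = -7 + \sqrt{-20 - 19} \left(4 - 3\right) = -7 + \sqrt{-39} \cdot 1 = -7 + i \sqrt{39} \cdot 1 = -7 + i \sqrt{39}$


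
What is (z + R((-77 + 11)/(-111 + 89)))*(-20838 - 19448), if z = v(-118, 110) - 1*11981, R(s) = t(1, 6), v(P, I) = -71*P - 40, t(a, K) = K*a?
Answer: 146520182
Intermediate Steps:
v(P, I) = -40 - 71*P
R(s) = 6 (R(s) = 6*1 = 6)
z = -3643 (z = (-40 - 71*(-118)) - 1*11981 = (-40 + 8378) - 11981 = 8338 - 11981 = -3643)
(z + R((-77 + 11)/(-111 + 89)))*(-20838 - 19448) = (-3643 + 6)*(-20838 - 19448) = -3637*(-40286) = 146520182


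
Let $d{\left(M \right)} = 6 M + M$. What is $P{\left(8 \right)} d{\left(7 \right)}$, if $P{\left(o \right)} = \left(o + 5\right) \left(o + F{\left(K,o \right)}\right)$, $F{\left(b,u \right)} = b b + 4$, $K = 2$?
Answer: $10192$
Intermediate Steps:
$F{\left(b,u \right)} = 4 + b^{2}$ ($F{\left(b,u \right)} = b^{2} + 4 = 4 + b^{2}$)
$d{\left(M \right)} = 7 M$
$P{\left(o \right)} = \left(5 + o\right) \left(8 + o\right)$ ($P{\left(o \right)} = \left(o + 5\right) \left(o + \left(4 + 2^{2}\right)\right) = \left(5 + o\right) \left(o + \left(4 + 4\right)\right) = \left(5 + o\right) \left(o + 8\right) = \left(5 + o\right) \left(8 + o\right)$)
$P{\left(8 \right)} d{\left(7 \right)} = \left(40 + 8^{2} + 13 \cdot 8\right) 7 \cdot 7 = \left(40 + 64 + 104\right) 49 = 208 \cdot 49 = 10192$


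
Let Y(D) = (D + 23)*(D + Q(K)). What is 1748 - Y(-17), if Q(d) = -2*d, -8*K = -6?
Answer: 1859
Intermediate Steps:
K = 3/4 (K = -1/8*(-6) = 3/4 ≈ 0.75000)
Y(D) = (23 + D)*(-3/2 + D) (Y(D) = (D + 23)*(D - 2*3/4) = (23 + D)*(D - 3/2) = (23 + D)*(-3/2 + D))
1748 - Y(-17) = 1748 - (-69/2 + (-17)**2 + (43/2)*(-17)) = 1748 - (-69/2 + 289 - 731/2) = 1748 - 1*(-111) = 1748 + 111 = 1859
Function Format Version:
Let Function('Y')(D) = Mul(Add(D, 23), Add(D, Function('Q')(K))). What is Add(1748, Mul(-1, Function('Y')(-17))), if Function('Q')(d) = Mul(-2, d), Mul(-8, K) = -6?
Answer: 1859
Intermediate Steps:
K = Rational(3, 4) (K = Mul(Rational(-1, 8), -6) = Rational(3, 4) ≈ 0.75000)
Function('Y')(D) = Mul(Add(23, D), Add(Rational(-3, 2), D)) (Function('Y')(D) = Mul(Add(D, 23), Add(D, Mul(-2, Rational(3, 4)))) = Mul(Add(23, D), Add(D, Rational(-3, 2))) = Mul(Add(23, D), Add(Rational(-3, 2), D)))
Add(1748, Mul(-1, Function('Y')(-17))) = Add(1748, Mul(-1, Add(Rational(-69, 2), Pow(-17, 2), Mul(Rational(43, 2), -17)))) = Add(1748, Mul(-1, Add(Rational(-69, 2), 289, Rational(-731, 2)))) = Add(1748, Mul(-1, -111)) = Add(1748, 111) = 1859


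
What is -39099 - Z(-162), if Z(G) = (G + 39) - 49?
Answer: -38927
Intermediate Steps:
Z(G) = -10 + G (Z(G) = (39 + G) - 49 = -10 + G)
-39099 - Z(-162) = -39099 - (-10 - 162) = -39099 - 1*(-172) = -39099 + 172 = -38927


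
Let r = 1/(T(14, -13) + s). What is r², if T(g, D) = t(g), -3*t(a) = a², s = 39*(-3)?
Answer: 9/299209 ≈ 3.0079e-5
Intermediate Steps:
s = -117
t(a) = -a²/3
T(g, D) = -g²/3
r = -3/547 (r = 1/(-⅓*14² - 117) = 1/(-⅓*196 - 117) = 1/(-196/3 - 117) = 1/(-547/3) = -3/547 ≈ -0.0054845)
r² = (-3/547)² = 9/299209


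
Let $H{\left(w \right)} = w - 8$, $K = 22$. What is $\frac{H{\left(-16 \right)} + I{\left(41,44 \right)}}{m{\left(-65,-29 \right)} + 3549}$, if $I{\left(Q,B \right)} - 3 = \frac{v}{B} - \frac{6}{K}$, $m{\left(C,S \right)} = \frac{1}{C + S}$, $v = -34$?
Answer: $- \frac{4559}{733931} \approx -0.0062118$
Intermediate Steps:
$H{\left(w \right)} = -8 + w$
$I{\left(Q,B \right)} = \frac{30}{11} - \frac{34}{B}$ ($I{\left(Q,B \right)} = 3 - \left(\frac{3}{11} + \frac{34}{B}\right) = \frac{30}{11} - \frac{34}{B}$)
$\frac{H{\left(-16 \right)} + I{\left(41,44 \right)}}{m{\left(-65,-29 \right)} + 3549} = \frac{\left(-8 - 16\right) + \left(\frac{30}{11} - \frac{34}{44}\right)}{\frac{1}{-65 - 29} + 3549} = \frac{-24 + \left(\frac{30}{11} - \frac{17}{22}\right)}{\frac{1}{-94} + 3549} = \frac{-24 + \left(\frac{30}{11} - \frac{17}{22}\right)}{- \frac{1}{94} + 3549} = \frac{-24 + \frac{43}{22}}{\frac{333605}{94}} = \left(- \frac{485}{22}\right) \frac{94}{333605} = - \frac{4559}{733931}$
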